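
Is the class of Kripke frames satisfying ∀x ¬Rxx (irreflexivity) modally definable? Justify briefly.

No

If a class were modally definable it would be closed under surjective bounded morphisms (Goldblatt–Thomason).
The 2-cycle (worlds w0,w1 with w0→w1→w0) is irreflexive, and the map sending every world to a single reflexive point • is a surjective bounded morphism (forth: every edge maps to (•,•); back: every world has a successor). So any modal formula valid on the 2-cycle is also valid on the reflexive point, which is not irreflexive.
So the class is not modally definable.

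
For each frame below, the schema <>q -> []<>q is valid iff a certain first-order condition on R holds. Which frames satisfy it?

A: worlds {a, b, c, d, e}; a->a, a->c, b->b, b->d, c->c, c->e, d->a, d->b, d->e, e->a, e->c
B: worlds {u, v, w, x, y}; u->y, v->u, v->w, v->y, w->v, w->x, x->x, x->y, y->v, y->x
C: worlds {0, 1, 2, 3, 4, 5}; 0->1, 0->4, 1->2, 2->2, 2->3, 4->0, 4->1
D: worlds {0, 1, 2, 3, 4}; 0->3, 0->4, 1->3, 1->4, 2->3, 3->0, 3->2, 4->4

The schema corresponds to the Euclidean property: forall x forall y forall z (Rxy & Rxz -> Ryz).
A: fails — Rac and Raa but not Rca.
B: fails — Ruy and Ruy but not Ryy.
C: fails — R01 and R01 but not R11.
D: fails — R04 and R03 but not R43.
Valid on no frame.

none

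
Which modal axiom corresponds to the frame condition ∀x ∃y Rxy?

The condition is seriality. The D schema □s → ◇s defines it.

□s → ◇s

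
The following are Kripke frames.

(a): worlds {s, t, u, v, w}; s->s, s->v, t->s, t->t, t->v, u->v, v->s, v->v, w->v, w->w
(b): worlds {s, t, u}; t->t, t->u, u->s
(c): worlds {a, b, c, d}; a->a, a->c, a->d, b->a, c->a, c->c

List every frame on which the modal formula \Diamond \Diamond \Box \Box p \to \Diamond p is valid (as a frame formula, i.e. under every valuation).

The schema corresponds to a generalized confluence (Geach) condition: \forall x \forall y (x R^2 y \to \exists w (y R^2 w \wedge xRw)).
(a): holds.
(b): fails — tR²s but no w with sR²w and tRw.
(c): fails — aR²d but no w with dR²w and aRw.

(a)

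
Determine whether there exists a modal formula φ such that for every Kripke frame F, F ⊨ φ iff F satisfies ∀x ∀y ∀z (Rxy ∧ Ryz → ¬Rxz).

No — not modally definable

Any modally definable frame class is closed under surjective bounded morphisms.
The 5-cycle (worlds w0,w1,w2,w3,w4 with w0→w1→w2→w3→w4→w0) is intransitive. Mapping every world to a single reflexive point • is a surjective bounded morphism; the reflexive point is not intransitive (R••∧R•• but R••).
So the class is not modally definable.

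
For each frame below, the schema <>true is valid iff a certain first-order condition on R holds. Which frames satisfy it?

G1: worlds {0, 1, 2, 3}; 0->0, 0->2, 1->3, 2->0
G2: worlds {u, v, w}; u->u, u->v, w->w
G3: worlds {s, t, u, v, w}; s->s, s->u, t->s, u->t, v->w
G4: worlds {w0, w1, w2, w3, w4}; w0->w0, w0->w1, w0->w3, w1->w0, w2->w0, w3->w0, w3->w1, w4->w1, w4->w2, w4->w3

This is the axiom for seriality; its first-order frame correspondent is forall x exists y Rxy.
G1: fails — world 3 has no successor.
G2: fails — world v has no successor.
G3: fails — world w has no successor.
G4: holds.

G4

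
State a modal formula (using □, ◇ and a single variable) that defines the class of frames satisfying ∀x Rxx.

This is reflexivity; the standard corresponding axiom is T: □p → p.
Suppose □p→p is valid. At any x set V(p)={w : Rxw}. Then □p holds at x, so p holds at x, i.e. Rxx.

□p → p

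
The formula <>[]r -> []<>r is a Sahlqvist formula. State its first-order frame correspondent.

Suppose ◇□r→□◇r is valid. Take Rxy, Rxz and set V(r)={w : Ryw}. Then □r at y so ◇□r at x, so □◇r at x, so ◇r at z, giving w with Rzw and Ryw.
The converse is a direct semantic check.
So the correspondent is convergence.

Convergence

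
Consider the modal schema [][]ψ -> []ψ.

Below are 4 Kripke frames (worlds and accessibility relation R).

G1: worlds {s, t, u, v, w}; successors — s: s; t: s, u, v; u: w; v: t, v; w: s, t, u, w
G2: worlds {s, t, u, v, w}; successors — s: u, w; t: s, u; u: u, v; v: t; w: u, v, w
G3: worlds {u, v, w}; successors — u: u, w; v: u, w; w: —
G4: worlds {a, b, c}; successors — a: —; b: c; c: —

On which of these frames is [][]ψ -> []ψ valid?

G3

The schema corresponds to density: forall x forall y (Rxy -> exists z (Rxz & Rzy)).
G1: fails — Rtu but no z with Rtz and Rzu.
G2: fails — Rvt but no z with Rvz and Rzt.
G3: holds.
G4: fails — Rbc but no z with Rbz and Rzc.
Valid on: G3.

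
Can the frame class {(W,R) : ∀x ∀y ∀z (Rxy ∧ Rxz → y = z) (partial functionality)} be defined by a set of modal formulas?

Yes, by ◇p → □p

Yes: it is partial functionality, defined by the CD schema ◇p → □p.
Suppose ◇p→□p is valid. Take Rxy, Rxz and set V(p)={y}. Then ◇p at x, so □p at x, so p at z, i.e. z=y.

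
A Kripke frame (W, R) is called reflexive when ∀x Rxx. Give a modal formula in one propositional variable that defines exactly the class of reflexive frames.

□p → p

This is reflexivity; the standard corresponding axiom is T: □p → p.
Suppose □p→p is valid. At any x set V(p)={w : Rxw}. Then □p holds at x, so p holds at x, i.e. Rxx.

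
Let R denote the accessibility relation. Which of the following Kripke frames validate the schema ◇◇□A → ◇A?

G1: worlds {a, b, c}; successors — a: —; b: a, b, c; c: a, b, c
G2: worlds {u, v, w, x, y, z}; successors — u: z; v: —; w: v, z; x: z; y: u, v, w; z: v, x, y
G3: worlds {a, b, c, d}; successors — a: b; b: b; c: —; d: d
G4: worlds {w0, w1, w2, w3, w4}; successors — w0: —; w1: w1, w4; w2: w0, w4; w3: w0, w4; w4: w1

This is the axiom for a generalized confluence (Geach) condition; its first-order frame correspondent is ∀x ∀y (xR²y → ∃w (yRw ∧ xRw)).
G1: fails — bR²a but no w with aRw and bRw.
G2: fails — uR²v but no t with vRt and uRt.
G3: satisfies the condition.
G4: satisfies the condition.
Valid on: G3, G4.

G3, G4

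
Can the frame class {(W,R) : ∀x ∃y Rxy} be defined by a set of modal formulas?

This is a Sahlqvist condition; the D axiom □p → ◇p defines it.
Suppose □p→◇p is valid. At any x set V(p)=W. Then □p at x, so ◇p at x, so x has a successor.

Yes, by □p → ◇p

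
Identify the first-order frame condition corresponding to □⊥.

emptiness of R: ∀x ∀y ¬Rxy

This is the Ver axiom.
Its frame correspondent is emptiness of R — ∀x ∀y ¬Rxy.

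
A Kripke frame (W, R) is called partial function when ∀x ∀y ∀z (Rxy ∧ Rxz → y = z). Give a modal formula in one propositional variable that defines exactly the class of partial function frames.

This is partial functionality; the standard corresponding axiom is CD: ◇ψ → □ψ.
Suppose ◇ψ→□ψ is valid. Take Rxy, Rxz and set V(ψ)={y}. Then ◇ψ at x, so □ψ at x, so ψ at z, i.e. z=y.

◇ψ → □ψ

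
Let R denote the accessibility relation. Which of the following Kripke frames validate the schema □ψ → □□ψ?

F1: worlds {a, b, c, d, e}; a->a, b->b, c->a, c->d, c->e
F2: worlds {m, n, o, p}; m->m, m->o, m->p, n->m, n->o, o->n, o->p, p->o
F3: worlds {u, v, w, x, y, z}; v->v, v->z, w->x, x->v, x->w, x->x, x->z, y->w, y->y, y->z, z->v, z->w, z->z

F1

This is the axiom for transitivity; its first-order frame correspondent is ∀x ∀y ∀z (Rxy ∧ Ryz → Rxz).
F1: condition met.
F2: fails — Ron and Rno but not Roo.
F3: fails — Rwx and Rxw but not Rww.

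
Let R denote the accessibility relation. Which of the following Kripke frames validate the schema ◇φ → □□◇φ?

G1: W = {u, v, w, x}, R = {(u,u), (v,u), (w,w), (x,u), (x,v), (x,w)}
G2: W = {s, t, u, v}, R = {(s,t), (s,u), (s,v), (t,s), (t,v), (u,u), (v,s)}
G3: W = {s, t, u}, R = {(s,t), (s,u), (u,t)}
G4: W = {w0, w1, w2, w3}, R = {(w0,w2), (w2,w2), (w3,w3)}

This is the axiom for a generalized confluence (Geach) condition; its first-order frame correspondent is ∀x ∀y ∀z ((xRy ∧ xR²z) → ∃w (y = w ∧ zRw)).
G1: fails — xRu, xR²w but no t with u=t and wRt.
G2: fails — sRt, sR²u but no w with t=w and uRw.
G3: fails — sRt, sR²t but no w with t=w and tRw.
G4: condition met.

G4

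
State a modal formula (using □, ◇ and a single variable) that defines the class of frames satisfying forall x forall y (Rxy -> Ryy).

□(□s → s)

This is shift-reflexivity; the standard corresponding axiom is T□: □(□s → s).
Suppose □(□s→s) is valid. Take Rxy and set V(s)={w : Ryw}. Then at y, □s holds; since □(□s→s) at x, □s→s at y, so s at y, i.e. Ryy.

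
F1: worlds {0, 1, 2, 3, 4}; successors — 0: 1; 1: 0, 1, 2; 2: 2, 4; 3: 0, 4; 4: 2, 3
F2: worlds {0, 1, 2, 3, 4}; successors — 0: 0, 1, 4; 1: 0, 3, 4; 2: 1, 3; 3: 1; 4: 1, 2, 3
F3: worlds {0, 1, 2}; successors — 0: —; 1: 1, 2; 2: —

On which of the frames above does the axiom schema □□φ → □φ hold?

F3

This is the axiom for density; its first-order frame correspondent is ∀x ∀y (Rxy → ∃z (Rxz ∧ Rzy)).
F1: fails — R34 but no z with R3z and Rz4.
F2: fails — R31 but no z with R3z and Rz1.
F3: condition met.
Valid on: F3.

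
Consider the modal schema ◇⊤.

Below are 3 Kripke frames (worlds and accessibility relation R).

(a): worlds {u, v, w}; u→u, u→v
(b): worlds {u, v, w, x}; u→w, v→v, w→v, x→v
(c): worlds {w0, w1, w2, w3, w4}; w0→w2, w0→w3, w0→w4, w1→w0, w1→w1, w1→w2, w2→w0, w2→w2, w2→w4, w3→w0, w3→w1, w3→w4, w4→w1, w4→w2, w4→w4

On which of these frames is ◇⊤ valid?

(b), (c)

This is the axiom for seriality; its first-order frame correspondent is ∀x ∃y Rxy.
(a): fails — world v has no successor.
(b): holds.
(c): holds.
Valid on: (b), (c).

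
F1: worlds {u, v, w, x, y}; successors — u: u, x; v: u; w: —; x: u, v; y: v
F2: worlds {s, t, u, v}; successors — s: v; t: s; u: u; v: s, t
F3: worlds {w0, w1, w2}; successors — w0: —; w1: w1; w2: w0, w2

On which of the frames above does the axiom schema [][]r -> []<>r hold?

Frame correspondent (Sahlqvist): forall x forall z (xRz -> exists w (x R^2 w & zRw)) — i.e. a generalized confluence (Geach) condition.
F1: condition met.
F2: condition met.
F3: fails — w2Rw0 but no w with w2R²w and w0Rw.

F1, F2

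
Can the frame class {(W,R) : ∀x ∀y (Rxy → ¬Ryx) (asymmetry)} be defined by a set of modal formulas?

Modal frame validity is preserved under surjective bounded morphisms.
The 3-cycle (worlds a,b,c with a→b→c→a) is asymmetric. Mapping every world to a single reflexive point • is a surjective bounded morphism, and the reflexive point is not asymmetric (R•• but asymmetry requires ¬R••).
Hence asymmetry is not modally definable.

No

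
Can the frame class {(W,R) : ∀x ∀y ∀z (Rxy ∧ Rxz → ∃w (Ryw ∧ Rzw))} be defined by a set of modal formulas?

Definable; ◇□r → □◇r defines it

Yes: it is convergence, defined by the .2 schema ◇□r → □◇r.
Suppose ◇□r→□◇r is valid. Take Rxy, Rxz and set V(r)={w : Ryw}. Then □r at y so ◇□r at x, so □◇r at x, so ◇r at z, giving w with Rzw and Ryw.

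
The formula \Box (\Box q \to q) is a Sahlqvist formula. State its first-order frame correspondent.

Suppose □(□q→q) is valid. Take Rxy and set V(q)={w : Ryw}. Then at y, □q holds; since □(□q→q) at x, □q→q at y, so q at y, i.e. Ryy.

Shift-reflexivity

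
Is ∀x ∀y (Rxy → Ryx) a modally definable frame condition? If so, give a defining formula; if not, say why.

Yes: it is symmetry, defined by the B schema p → □◇p.
Suppose p→□◇p is valid. Take Rxy and set V(p)={x}. Then p at x, so □◇p at x, so ◇p at y, so some z with Ryz has p; z=x, i.e. Ryx.

Yes, by p → □◇p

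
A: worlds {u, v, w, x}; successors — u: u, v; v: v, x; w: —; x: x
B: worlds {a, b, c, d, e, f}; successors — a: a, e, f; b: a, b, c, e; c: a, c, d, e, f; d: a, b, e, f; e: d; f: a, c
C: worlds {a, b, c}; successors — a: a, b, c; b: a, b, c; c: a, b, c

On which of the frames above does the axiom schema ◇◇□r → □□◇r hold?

The schema corresponds to a generalized confluence (Geach) condition: ∀x ∀y ∀z ((xR²y ∧ xR²z) → ∃w (yRw ∧ zRw)).
A: fails — uR²u, uR²x but no t with uRt and xRt.
B: fails — aR²a, aR²e but no w with aRw and eRw.
C: satisfies the condition.
Valid on: C.

C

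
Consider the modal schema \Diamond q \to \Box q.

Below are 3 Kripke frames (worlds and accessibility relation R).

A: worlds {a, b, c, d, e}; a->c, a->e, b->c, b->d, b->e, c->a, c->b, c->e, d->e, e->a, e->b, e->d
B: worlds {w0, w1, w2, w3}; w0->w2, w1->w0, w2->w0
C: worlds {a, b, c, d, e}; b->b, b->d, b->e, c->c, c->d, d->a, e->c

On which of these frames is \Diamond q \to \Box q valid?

B

This is the axiom for partial functionality; its first-order frame correspondent is \forall x \forall y \forall z (Rxy \wedge Rxz \to y = z).
A: fails — a sees both c and e.
B: condition met.
C: fails — b sees both b and d.
Valid on: B.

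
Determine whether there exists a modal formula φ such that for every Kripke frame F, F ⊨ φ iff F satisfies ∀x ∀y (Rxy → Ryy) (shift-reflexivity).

Yes: it is shift-reflexivity, defined by the T□ schema □(□q → q).
Suppose □(□q→q) is valid. Take Rxy and set V(q)={w : Ryw}. Then at y, □q holds; since □(□q→q) at x, □q→q at y, so q at y, i.e. Ryy.

Yes, by □(□q → q)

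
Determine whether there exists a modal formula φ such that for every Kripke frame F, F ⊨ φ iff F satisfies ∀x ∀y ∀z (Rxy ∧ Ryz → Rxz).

Yes — defined by □q → □□q

Yes: it is transitivity, defined by the 4 schema □q → □□q.
Suppose □q→□□q is valid. Take Rxy, Ryz and set V(q)={w : Rxw}. Then □q at x, so □□q at x, so □q at y, so q at z, i.e. Rxz.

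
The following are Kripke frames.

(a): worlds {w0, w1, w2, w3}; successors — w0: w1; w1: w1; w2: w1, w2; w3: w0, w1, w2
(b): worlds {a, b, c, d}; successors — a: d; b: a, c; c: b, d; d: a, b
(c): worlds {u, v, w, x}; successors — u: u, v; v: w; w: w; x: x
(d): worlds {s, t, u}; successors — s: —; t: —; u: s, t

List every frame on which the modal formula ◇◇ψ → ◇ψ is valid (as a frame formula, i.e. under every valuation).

(a), (d)

This is the axiom for a generalized confluence (Geach) condition; its first-order frame correspondent is ∀x ∀y (xR²y → ∃w (y = w ∧ xRw)).
(a): condition met.
(b): fails — aR²a but no w with a=w and aRw.
(c): fails — uR²w but no t with w=t and uRt.
(d): condition met.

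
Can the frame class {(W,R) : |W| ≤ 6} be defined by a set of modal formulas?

Not definable by any modal formula

Any modally definable frame class is closed under disjoint unions.
Any modal formula valid on each of 7 disjoint one-world frames is valid on their disjoint union (validity is preserved under disjoint unions). Each one-world frame has |W|=1≤6, but the union has |W|=7.
So no modal formula (or set of formulas) defines exactly the |W|≤6 frames.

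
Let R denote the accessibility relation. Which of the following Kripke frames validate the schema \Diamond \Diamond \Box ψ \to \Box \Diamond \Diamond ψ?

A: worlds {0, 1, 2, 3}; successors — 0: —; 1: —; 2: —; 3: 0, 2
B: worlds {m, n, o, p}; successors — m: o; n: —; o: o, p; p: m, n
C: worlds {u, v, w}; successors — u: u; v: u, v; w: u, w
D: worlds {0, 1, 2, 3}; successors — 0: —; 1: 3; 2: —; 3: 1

A, C, D

The schema corresponds to a generalized confluence (Geach) condition: \forall x \forall y \forall z ((x R^2 y \wedge xRz) \to \exists w (yRw \wedge z R^2 w)).
A: ✓.
B: fails — oR²n, oRo but no w with nRw and oR²w.
C: ✓.
D: ✓.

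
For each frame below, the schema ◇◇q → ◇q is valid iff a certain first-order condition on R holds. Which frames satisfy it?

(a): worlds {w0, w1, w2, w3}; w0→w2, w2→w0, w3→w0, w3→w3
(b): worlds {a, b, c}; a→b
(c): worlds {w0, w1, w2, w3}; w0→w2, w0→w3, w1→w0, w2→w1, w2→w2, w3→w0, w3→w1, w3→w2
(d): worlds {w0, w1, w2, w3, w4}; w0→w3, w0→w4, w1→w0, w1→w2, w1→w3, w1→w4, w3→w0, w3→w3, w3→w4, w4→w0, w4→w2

Frame correspondent (Sahlqvist): ∀x ∀y ∀z (Rxy ∧ Ryz → Rxz) — i.e. transitivity.
(a): fails — Rw0w2 and Rw2w0 but not Rw0w0.
(b): ✓.
(c): fails — Rw1w0 and Rw0w2 but not Rw1w2.
(d): fails — Rw0w4 and Rw4w2 but not Rw0w2.
Valid on: (b).

(b)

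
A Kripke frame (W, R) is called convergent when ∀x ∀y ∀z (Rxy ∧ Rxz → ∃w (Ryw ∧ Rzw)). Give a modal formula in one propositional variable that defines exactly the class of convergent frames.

◇□s → □◇s

A defining formula is ◇□s → □◇s (the .2 axiom).
Suppose ◇□s→□◇s is valid. Take Rxy, Rxz and set V(s)={w : Ryw}. Then □s at y so ◇□s at x, so □◇s at x, so ◇s at z, giving w with Rzw and Ryw.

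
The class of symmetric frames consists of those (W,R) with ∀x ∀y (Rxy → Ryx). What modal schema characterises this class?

A defining formula is ψ → □◇ψ (the B axiom).
Suppose ψ→□◇ψ is valid. Take Rxy and set V(ψ)={x}. Then ψ at x, so □◇ψ at x, so ◇ψ at y, so some z with Ryz has ψ; z=x, i.e. Ryx.

ψ → □◇ψ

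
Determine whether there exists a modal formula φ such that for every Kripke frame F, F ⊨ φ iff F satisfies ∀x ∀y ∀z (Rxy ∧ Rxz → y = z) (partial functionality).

Yes: it is partial functionality, defined by the CD schema ◇r → □r.

Definable; ◇r → □r defines it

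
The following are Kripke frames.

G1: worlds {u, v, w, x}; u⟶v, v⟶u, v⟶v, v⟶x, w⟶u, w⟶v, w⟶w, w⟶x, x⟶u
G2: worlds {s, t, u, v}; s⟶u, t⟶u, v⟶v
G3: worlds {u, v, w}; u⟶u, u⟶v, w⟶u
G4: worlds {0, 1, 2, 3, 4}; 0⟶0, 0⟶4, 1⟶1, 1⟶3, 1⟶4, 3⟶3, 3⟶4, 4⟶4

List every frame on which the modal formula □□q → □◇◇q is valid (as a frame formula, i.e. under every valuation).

G1, G4

This is the axiom for a generalized confluence (Geach) condition; its first-order frame correspondent is ∀x ∀z (xRz → ∃w (xR²w ∧ zR²w)).
G1: condition met.
G2: fails — sRu but no w with sR²w and uR²w.
G3: fails — uRv but no t with uR²t and vR²t.
G4: condition met.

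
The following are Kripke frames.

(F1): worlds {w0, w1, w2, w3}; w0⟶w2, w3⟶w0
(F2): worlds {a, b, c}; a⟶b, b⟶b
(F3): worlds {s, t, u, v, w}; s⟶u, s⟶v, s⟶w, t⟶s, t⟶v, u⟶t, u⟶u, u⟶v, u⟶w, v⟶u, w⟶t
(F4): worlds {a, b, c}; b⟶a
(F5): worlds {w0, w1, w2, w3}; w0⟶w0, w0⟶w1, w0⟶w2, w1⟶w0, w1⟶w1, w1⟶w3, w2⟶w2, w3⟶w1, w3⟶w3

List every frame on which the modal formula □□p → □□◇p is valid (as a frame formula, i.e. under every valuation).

(F2), (F4), (F5)

This is the axiom for a generalized confluence (Geach) condition; its first-order frame correspondent is ∀x ∀z (xR²z → ∃w (xR²w ∧ zRw)).
(F1): fails — w3R²w2 but no w with w3R²w and w2Rw.
(F2): condition met.
(F3): fails — tR²w but no w* with tR²w* and wRw*.
(F4): condition met.
(F5): condition met.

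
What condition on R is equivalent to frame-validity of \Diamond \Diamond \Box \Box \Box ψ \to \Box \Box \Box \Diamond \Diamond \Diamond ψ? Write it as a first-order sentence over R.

This is a Sahlqvist (Geach-type) schema ◇^2□^3ψ → □^3◇^3ψ.
Minimal-valuation argument: fix x; take any y with xR^2y and any z with xR^3z. Set V(ψ) to the set of worlds R-reachable from y in exactly 3 steps. Then □^3ψ holds at y, so the antecedent holds at x; validity forces ◇^3ψ at z, giving a w with zR^3w and yR^3w.
First-order correspondent: \forall x \forall y \forall z ((x R^2 y \wedge x R^3 z) \to \exists w (y R^3 w \wedge z R^3 w)).

\forall x \forall y \forall z ((x R^2 y \wedge x R^3 z) \to \exists w (y R^3 w \wedge z R^3 w))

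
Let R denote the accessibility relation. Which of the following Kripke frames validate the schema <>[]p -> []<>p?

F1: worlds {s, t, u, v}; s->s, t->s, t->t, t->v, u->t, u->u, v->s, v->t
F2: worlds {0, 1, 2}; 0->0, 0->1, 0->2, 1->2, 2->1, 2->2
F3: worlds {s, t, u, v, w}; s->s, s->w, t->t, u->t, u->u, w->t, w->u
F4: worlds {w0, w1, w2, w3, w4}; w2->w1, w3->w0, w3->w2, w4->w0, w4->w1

F1, F2

Frame correspondent (Sahlqvist): forall x forall y forall z (Rxy & Rxz -> exists w (Ryw & Rzw)) — i.e. convergence.
F1: holds.
F2: holds.
F3: fails — Rsw and Rss but w and s have no common successor.
F4: fails — Rw2w1 and Rw2w1 but w1 and w1 have no common successor.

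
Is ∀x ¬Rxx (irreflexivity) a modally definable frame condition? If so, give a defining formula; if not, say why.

Not definable by any modal formula

Modal frame validity is preserved under surjective bounded morphisms.
The 2-cycle (worlds s,t with s→t→s) is irreflexive, and the map sending every world to a single reflexive point • is a surjective bounded morphism (forth: every edge maps to (•,•); back: every world has a successor). So any modal formula valid on the 2-cycle is also valid on the reflexive point, which is not irreflexive.
Hence irreflexivity is not modally definable.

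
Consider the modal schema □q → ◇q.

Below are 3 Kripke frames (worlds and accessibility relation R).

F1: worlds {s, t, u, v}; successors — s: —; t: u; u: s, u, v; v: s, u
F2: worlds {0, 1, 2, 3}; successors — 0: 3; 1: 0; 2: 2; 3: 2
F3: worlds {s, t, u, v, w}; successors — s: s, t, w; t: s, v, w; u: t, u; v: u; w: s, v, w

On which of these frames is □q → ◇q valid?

The schema corresponds to seriality: ∀x ∃y Rxy.
F1: fails — world s has no successor.
F2: satisfies the condition.
F3: satisfies the condition.
Valid on: F2, F3.

F2, F3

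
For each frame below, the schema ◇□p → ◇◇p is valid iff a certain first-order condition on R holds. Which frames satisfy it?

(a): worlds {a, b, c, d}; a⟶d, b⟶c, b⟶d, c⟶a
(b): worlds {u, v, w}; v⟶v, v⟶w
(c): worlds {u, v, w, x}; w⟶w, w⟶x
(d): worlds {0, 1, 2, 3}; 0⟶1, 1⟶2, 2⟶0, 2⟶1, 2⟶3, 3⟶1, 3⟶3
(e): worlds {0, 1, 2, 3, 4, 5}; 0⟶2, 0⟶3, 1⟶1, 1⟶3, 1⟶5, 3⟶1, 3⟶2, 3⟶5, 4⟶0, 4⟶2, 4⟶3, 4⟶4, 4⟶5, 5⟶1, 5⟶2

Frame correspondent (Sahlqvist): ∀x ∀y (xRy → ∃w (yRw ∧ xR²w)) — i.e. a generalized confluence (Geach) condition.
(a): fails — aRd but no w with dRw and aR²w.
(b): fails — vRw but no t with wRt and vR²t.
(c): fails — wRx but no t with xRt and wR²t.
(d): holds.
(e): fails — 0R2 but no w with 2Rw and 0R²w.
Valid on: (d).

(d)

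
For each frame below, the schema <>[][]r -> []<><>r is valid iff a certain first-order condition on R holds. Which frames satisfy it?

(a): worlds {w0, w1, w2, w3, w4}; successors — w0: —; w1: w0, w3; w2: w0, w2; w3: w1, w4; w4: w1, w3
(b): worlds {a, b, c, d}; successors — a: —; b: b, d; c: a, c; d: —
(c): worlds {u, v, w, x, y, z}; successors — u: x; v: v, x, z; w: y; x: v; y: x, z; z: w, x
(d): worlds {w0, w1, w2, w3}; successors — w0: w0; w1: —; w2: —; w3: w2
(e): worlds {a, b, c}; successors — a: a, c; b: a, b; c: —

Frame correspondent (Sahlqvist): forall x forall y forall z ((xRy & xRz) -> exists w (y R^2 w & z R^2 w)) — i.e. a generalized confluence (Geach) condition.
(a): fails — w1Rw0, w1Rw0 but no w with w0R²w and w0R²w.
(b): fails — bRb, bRd but no w with bR²w and dR²w.
(c): holds.
(d): fails — w3Rw2, w3Rw2 but no w with w2R²w and w2R²w.
(e): fails — aRa, aRc but no w with aR²w and cR²w.
Valid on: (c).

(c)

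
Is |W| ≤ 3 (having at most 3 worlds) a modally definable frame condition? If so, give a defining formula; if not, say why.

If a class were modally definable it would be closed under disjoint unions (Goldblatt–Thomason).
Any modal formula valid on each of 4 disjoint one-world frames is valid on their disjoint union (validity is preserved under disjoint unions). Each one-world frame has |W|=1≤3, but the union has |W|=4.
So no modal formula (or set of formulas) defines exactly the |W|≤3 frames.

No — not modally definable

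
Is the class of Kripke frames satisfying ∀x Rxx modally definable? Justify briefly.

Yes — defined by □r → r

The condition is reflexivity. A defining modal formula is □r → r.
Suppose □r→r is valid. At any x set V(r)={w : Rxw}. Then □r holds at x, so r holds at x, i.e. Rxx.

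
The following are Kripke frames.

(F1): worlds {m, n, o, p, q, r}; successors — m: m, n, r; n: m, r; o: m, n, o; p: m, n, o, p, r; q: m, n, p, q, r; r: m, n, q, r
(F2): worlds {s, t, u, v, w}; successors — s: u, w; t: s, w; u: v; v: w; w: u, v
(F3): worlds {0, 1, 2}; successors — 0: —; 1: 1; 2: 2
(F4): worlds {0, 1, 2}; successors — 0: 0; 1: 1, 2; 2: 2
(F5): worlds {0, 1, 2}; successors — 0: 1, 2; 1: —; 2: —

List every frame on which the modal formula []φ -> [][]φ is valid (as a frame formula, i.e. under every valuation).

(F3), (F4), (F5)

Frame correspondent (Sahlqvist): forall x forall y forall z (Rxy & Ryz -> Rxz) — i.e. transitivity.
(F1): fails — Rom and Rmr but not Ror.
(F2): fails — Ruv and Rvw but not Ruw.
(F3): condition met.
(F4): condition met.
(F5): condition met.
Valid on: (F3), (F4), (F5).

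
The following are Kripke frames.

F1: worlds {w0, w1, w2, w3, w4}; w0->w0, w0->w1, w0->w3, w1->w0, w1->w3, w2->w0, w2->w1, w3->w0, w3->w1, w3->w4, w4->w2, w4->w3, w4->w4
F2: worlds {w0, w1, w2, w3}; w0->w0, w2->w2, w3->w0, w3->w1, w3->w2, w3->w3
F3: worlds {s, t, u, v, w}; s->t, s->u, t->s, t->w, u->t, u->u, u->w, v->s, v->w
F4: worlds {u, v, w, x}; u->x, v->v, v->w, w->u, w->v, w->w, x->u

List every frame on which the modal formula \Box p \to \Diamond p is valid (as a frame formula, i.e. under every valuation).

Frame correspondent (Sahlqvist): \forall x \exists y Rxy — i.e. seriality.
F1: satisfies the condition.
F2: fails — world w1 has no successor.
F3: fails — world w has no successor.
F4: satisfies the condition.

F1, F4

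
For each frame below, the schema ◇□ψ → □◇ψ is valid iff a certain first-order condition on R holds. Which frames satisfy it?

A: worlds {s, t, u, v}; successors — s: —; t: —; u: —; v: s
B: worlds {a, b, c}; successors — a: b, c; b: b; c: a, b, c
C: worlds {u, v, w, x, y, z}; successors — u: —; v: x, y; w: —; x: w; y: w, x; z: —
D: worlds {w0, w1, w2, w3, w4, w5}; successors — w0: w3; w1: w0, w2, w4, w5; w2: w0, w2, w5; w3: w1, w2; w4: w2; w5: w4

B

The schema corresponds to convergence: ∀x ∀y ∀z (Rxy ∧ Rxz → ∃w (Ryw ∧ Rzw)).
A: fails — Rvs and Rvs but s and s have no common successor.
B: satisfies the condition.
C: fails — Rxw and Rxw but w and w have no common successor.
D: fails — Rw1w5 and Rw1w2 but w5 and w2 have no common successor.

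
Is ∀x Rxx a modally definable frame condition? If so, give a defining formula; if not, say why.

Yes — defined by □p → p

The condition is reflexivity. A defining modal formula is □p → p.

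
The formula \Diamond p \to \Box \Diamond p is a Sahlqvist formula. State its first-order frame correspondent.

the Euclidean property

This schema is the 5 axiom.
It corresponds to the Euclidean property: \forall x \forall y \forall z (Rxy \wedge Rxz \to Ryz).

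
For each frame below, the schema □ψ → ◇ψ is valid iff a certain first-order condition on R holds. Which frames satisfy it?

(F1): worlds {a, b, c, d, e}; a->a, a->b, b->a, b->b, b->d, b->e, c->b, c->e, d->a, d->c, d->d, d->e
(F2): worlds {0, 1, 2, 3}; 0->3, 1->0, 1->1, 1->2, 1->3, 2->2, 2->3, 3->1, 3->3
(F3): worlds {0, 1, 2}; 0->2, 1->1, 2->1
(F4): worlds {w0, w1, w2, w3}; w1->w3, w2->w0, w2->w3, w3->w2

Frame correspondent (Sahlqvist): ∀x ∃y Rxy — i.e. seriality.
(F1): fails — world e has no successor.
(F2): ✓.
(F3): ✓.
(F4): fails — world w0 has no successor.

(F2), (F3)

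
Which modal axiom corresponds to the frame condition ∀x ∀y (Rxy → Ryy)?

□(□s → s)

This is shift-reflexivity; the standard corresponding axiom is T□: □(□s → s).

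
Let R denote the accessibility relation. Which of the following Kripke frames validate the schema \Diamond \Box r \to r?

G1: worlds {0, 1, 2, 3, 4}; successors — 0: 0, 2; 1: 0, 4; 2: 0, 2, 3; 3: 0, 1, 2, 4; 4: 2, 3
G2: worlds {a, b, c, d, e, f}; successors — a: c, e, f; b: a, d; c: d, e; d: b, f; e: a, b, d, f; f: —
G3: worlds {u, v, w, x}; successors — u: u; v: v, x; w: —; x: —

This is the axiom for symmetry; its first-order frame correspondent is \forall x \forall y (Rxy \to Ryx).
G1: fails — R10 but not R01.
G2: fails — Reb but not Rbe.
G3: fails — Rvx but not Rxv.

none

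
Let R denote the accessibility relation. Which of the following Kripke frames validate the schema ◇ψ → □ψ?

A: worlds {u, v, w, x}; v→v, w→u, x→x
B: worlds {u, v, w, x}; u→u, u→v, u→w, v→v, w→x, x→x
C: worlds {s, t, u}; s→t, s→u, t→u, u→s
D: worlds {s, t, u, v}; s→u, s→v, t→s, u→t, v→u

This is the axiom for partial functionality; its first-order frame correspondent is ∀x ∀y ∀z (Rxy ∧ Rxz → y = z).
A: holds.
B: fails — u sees both u and v.
C: fails — s sees both t and u.
D: fails — s sees both u and v.
Valid on: A.

A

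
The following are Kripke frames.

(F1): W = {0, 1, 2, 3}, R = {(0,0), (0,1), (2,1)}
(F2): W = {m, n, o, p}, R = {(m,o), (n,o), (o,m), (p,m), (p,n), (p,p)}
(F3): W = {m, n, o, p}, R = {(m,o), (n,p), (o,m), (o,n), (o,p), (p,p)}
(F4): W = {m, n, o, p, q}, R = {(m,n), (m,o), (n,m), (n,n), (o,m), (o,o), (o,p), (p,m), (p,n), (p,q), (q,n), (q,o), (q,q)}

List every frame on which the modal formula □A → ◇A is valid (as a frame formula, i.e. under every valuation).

Frame correspondent (Sahlqvist): ∀x ∃y Rxy — i.e. seriality.
(F1): fails — world 1 has no successor.
(F2): ✓.
(F3): ✓.
(F4): ✓.
Valid on: (F2), (F3), (F4).

(F2), (F3), (F4)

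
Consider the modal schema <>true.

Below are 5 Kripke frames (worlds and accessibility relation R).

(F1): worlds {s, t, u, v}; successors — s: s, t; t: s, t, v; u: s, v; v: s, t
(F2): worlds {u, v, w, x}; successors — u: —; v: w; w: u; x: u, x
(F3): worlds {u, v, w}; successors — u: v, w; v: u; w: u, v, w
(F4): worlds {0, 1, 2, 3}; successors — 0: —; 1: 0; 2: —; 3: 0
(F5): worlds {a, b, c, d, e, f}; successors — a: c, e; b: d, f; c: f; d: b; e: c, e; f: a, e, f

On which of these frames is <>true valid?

Frame correspondent (Sahlqvist): forall x exists y Rxy — i.e. seriality.
(F1): satisfies the condition.
(F2): fails — world u has no successor.
(F3): satisfies the condition.
(F4): fails — world 0 has no successor.
(F5): satisfies the condition.
Valid on: (F1), (F3), (F5).

(F1), (F3), (F5)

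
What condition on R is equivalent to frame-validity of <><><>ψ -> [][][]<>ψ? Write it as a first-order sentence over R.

forall x forall y forall z ((x R^3 y & x R^3 z) -> exists w (y = w & zRw))

This is a Sahlqvist (Geach-type) schema ◇^3□^0ψ → □^3◇^1ψ.
First-order correspondent: forall x forall y forall z ((x R^3 y & x R^3 z) -> exists w (y = w & zRw)).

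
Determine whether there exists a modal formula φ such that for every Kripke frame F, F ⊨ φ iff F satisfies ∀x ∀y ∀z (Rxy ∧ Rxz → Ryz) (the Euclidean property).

Yes: it is the Euclidean property, defined by the 5 schema ◇p → □◇p.
Suppose ◇p→□◇p is valid. Take Rxy, Rxz and set V(p)={y}. Then ◇p at x, so □◇p at x, so ◇p at z, so some w with Rzw has p; w=y, i.e. Rzy. By symmetry of the argument, Ryz.

Yes, by ◇p → □◇p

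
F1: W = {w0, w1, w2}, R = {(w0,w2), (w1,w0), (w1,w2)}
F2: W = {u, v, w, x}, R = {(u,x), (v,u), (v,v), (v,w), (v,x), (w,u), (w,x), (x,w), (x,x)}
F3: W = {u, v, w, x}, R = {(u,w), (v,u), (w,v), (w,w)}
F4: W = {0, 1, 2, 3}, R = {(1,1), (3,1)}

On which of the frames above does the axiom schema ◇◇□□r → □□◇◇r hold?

The schema corresponds to a generalized confluence (Geach) condition: ∀x ∀y ∀z ((xR²y ∧ xR²z) → ∃w (yR²w ∧ zR²w)).
F1: fails — w1R²w2, w1R²w2 but no w with w2R²w and w2R²w.
F2: satisfies the condition.
F3: satisfies the condition.
F4: satisfies the condition.
Valid on: F2, F3, F4.

F2, F3, F4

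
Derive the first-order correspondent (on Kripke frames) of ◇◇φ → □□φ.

This is a Sahlqvist (Geach-type) schema ◇^2□^0φ → □^2◇^0φ.
Minimal-valuation argument: fix x; take any y with xR^2y and any z with xR^2z. Set V(φ) to the set of worlds R-reachable from y in exactly 0 steps. Then □^0φ holds at y, so the antecedent holds at x; validity forces ◇^0φ at z, giving a w with zR^0w and yR^0w.
First-order correspondent: ∀x ∀y ∀z ((xR²y ∧ xR²z) → ∃w (y = w ∧ z = w)).

∀x ∀y ∀z ((xR²y ∧ xR²z) → ∃w (y = w ∧ z = w))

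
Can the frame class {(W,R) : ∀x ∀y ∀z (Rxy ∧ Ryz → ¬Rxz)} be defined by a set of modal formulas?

No — not modally definable

Modal frame validity is preserved under surjective bounded morphisms.
The 5-cycle (worlds a,b,c,d,e with a→b→c→d→e→a) is intransitive. Mapping every world to a single reflexive point • is a surjective bounded morphism; the reflexive point is not intransitive (R••∧R•• but R••).
Hence intransitivity is not modally definable.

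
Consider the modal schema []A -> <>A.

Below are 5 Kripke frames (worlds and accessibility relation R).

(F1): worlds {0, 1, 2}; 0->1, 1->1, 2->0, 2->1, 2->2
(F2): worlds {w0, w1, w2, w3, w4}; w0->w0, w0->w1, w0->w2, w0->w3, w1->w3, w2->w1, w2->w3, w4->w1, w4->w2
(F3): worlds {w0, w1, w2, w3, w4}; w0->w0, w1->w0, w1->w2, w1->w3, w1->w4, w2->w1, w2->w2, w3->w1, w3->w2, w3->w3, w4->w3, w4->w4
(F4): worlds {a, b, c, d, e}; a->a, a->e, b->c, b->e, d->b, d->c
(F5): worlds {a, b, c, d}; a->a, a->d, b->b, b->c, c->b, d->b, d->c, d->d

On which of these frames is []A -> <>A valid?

Frame correspondent (Sahlqvist): forall x exists y Rxy — i.e. seriality.
(F1): holds.
(F2): fails — world w3 has no successor.
(F3): holds.
(F4): fails — world c has no successor.
(F5): holds.
Valid on: (F1), (F3), (F5).

(F1), (F3), (F5)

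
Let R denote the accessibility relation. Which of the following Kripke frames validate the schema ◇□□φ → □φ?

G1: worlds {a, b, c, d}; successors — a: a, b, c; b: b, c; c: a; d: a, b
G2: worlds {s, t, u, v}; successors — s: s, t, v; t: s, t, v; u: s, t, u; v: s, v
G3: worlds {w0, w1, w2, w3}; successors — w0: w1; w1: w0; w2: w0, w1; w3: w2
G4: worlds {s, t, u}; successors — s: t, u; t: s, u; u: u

G1

This is the axiom for a generalized confluence (Geach) condition; its first-order frame correspondent is ∀x ∀y ∀z ((xRy ∧ xRz) → ∃w (yR²w ∧ z = w)).
G1: holds.
G2: fails — uRs, uRu but no w with sR²w and u=w.
G3: fails — w2Rw0, w2Rw1 but no w with w0R²w and w1=w.
G4: fails — sRu, sRt but no w with uR²w and t=w.
Valid on: G1.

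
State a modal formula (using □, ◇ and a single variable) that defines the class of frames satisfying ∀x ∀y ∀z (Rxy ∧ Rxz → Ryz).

◇p → □◇p

A defining formula is ◇p → □◇p (the 5 axiom).
Suppose ◇p→□◇p is valid. Take Rxy, Rxz and set V(p)={y}. Then ◇p at x, so □◇p at x, so ◇p at z, so some w with Rzw has p; w=y, i.e. Rzy. By symmetry of the argument, Ryz.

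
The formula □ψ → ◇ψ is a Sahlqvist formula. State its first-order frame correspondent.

Suppose □ψ→◇ψ is valid. At any x set V(ψ)=W. Then □ψ at x, so ◇ψ at x, so x has a successor.
The converse is a direct semantic check.
Frame condition: ∀x ∃y Rxy.

seriality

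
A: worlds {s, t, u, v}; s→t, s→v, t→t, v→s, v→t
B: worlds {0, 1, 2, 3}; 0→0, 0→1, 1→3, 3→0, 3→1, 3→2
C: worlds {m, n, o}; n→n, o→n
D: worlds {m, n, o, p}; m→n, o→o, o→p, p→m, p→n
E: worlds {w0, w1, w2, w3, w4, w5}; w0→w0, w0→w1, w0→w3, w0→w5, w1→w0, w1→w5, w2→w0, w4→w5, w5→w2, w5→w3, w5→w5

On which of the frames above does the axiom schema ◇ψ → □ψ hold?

C

The schema corresponds to partial functionality: ∀x ∀y ∀z (Rxy ∧ Rxz → y = z).
A: fails — s sees both t and v.
B: fails — 0 sees both 0 and 1.
C: satisfies the condition.
D: fails — o sees both o and p.
E: fails — w0 sees both w0 and w1.
Valid on: C.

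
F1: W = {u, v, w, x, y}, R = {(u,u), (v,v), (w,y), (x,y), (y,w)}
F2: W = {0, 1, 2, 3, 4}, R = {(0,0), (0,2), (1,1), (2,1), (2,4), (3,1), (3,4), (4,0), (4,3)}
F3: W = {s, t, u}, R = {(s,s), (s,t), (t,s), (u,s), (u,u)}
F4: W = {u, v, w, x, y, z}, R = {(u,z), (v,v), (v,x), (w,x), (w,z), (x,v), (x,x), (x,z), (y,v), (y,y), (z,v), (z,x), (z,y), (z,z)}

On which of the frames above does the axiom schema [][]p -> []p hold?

The schema corresponds to density: forall x forall y (Rxy -> exists z (Rxz & Rzy)).
F1: fails — Rwy but no z with Rwz and Rzy.
F2: fails — R34 but no z with R3z and Rz4.
F3: holds.
F4: holds.

F3, F4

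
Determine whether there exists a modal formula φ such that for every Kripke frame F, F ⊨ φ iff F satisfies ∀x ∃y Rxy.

Yes — defined by □r → ◇r

Yes: it is seriality, defined by the D schema □r → ◇r.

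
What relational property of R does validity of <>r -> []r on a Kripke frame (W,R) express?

This schema is the CD axiom.
Its frame correspondent is partial functionality — forall x forall y forall z (Rxy & Rxz -> y = z).

partial functionality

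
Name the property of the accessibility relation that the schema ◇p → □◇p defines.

This is the 5 axiom.
Its frame correspondent is the Euclidean property — ∀x ∀y ∀z (Rxy ∧ Rxz → Ryz).

the Euclidean property: ∀x ∀y ∀z (Rxy ∧ Rxz → Ryz)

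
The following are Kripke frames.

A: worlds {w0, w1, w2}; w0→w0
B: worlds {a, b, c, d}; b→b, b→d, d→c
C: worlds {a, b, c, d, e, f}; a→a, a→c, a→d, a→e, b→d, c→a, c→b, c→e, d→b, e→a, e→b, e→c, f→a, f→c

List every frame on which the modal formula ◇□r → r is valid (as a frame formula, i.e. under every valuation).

A

This is the axiom for symmetry; its first-order frame correspondent is ∀x ∀y (Rxy → Ryx).
A: holds.
B: fails — Rbd but not Rdb.
C: fails — Reb but not Rbe.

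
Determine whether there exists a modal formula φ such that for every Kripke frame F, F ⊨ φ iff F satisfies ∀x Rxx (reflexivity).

The condition is reflexivity. A defining modal formula is □p → p.

Yes — defined by □p → p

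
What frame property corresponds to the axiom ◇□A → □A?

This schema is equivalent to the 5 axiom ◇A → □◇A.
Its frame correspondent is the Euclidean property — ∀x ∀y ∀z (Rxy ∧ Rxz → Ryz).

the Euclidean property: ∀x ∀y ∀z (Rxy ∧ Rxz → Ryz)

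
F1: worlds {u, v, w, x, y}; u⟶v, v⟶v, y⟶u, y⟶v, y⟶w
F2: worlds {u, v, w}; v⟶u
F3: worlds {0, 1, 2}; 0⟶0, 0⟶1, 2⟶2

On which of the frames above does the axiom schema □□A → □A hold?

F3

The schema corresponds to density: ∀x ∀y (Rxy → ∃z (Rxz ∧ Rzy)).
F1: fails — Ryw but no z with Ryz and Rzw.
F2: fails — Rvu but no z with Rvz and Rzu.
F3: condition met.
Valid on: F3.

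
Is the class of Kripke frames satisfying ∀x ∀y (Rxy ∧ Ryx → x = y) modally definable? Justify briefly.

Not definable by any modal formula

Modal frame validity is preserved under surjective bounded morphisms.
The 4-cycle (worlds w0,w1,w2,w3 with w0→w1→w2→w3→w0) is antisymmetric. Sending even-indexed worlds to s and odd-indexed worlds to t is a surjective bounded morphism onto the two-world frame with s↔t, which is not antisymmetric.
So no modal formula (or set of formulas) defines exactly the antisymmetric frames.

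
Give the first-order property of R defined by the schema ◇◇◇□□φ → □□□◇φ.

This is a Sahlqvist (Geach-type) schema ◇^3□^2φ → □^3◇^1φ.
Minimal-valuation argument: fix x; take any y with xR^3y and any z with xR^3z. Set V(φ) to the set of worlds R-reachable from y in exactly 2 steps. Then □^2φ holds at y, so the antecedent holds at x; validity forces ◇^1φ at z, giving a w with zR^1w and yR^2w.
First-order correspondent: ∀x ∀y ∀z ((xR³y ∧ xR³z) → ∃w (yR²w ∧ zRw)).

∀x ∀y ∀z ((xR³y ∧ xR³z) → ∃w (yR²w ∧ zRw))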